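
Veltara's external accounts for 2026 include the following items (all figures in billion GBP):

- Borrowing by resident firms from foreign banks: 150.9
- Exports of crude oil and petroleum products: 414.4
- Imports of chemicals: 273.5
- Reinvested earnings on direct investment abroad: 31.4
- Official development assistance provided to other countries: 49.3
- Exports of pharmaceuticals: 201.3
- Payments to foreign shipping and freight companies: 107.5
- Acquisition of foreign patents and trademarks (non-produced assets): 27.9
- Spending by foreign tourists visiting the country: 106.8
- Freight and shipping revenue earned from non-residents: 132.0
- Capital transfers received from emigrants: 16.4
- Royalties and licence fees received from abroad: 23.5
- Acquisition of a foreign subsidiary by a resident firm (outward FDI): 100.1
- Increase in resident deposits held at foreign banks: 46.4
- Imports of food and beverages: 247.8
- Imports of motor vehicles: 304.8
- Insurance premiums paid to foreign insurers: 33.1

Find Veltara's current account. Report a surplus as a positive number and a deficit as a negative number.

Goods: -304.8 + 201.3 - 247.8 - 273.5 + 414.4 = -210.4
Services: 132.0 + 106.8 - 33.1 + 23.5 - 107.5 = 121.7
Primary income: 31.4
Secondary income: -49.3
Current account = (-210.4) + 121.7 + 31.4 + (-49.3) = -106.6
(Excluded from the current account — financial account: borrowing by resident firms from foreign banks 150.9, acquisition of a foreign subsidiary by a resident firm (outward FDI) 100.1, increase in resident deposits held at foreign banks 46.4; capital account: acquisition of foreign patents and trademarks (non-produced assets) 27.9, capital transfers received from emigrants 16.4.)

-106.6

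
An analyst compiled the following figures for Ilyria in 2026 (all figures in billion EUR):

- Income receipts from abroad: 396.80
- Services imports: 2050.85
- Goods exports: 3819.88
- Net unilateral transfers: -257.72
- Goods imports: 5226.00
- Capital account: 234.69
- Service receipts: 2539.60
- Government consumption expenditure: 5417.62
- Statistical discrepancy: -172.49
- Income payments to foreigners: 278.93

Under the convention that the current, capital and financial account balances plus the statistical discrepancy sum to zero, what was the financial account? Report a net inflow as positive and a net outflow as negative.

Goods balance = 3819.88 - 5226.00 = -1406.12
Services balance = 2539.60 - 2050.85 = 488.75
Trade balance (goods + services) = -1406.12 + 488.75 = -917.37
Net primary income = 396.80 - 278.93 = 117.87
Net secondary income = -257.72
Current account = -917.37 + 117.87 + (-257.72) = -1057.22
Financial account = -(-1057.22 + 234.69 + (-172.49)) = 995.02

995.02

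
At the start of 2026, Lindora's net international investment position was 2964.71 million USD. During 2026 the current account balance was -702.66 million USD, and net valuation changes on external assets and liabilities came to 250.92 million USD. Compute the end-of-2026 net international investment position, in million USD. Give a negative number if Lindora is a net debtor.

2512.97

Change in NIIP = current account + net valuation change = -702.66 + 250.92 = -451.74
End-of-year NIIP = 2964.71 + (-451.74) = 2512.97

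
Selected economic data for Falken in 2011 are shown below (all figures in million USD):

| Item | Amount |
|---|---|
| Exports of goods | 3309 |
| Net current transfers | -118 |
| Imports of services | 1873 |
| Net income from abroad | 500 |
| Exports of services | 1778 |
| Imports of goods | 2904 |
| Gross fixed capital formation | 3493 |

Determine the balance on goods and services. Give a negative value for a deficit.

310

Goods balance = 3309 - 2904 = 405
Services balance = 1778 - 1873 = -95
Trade balance (goods + services) = 405 + (-95) = 310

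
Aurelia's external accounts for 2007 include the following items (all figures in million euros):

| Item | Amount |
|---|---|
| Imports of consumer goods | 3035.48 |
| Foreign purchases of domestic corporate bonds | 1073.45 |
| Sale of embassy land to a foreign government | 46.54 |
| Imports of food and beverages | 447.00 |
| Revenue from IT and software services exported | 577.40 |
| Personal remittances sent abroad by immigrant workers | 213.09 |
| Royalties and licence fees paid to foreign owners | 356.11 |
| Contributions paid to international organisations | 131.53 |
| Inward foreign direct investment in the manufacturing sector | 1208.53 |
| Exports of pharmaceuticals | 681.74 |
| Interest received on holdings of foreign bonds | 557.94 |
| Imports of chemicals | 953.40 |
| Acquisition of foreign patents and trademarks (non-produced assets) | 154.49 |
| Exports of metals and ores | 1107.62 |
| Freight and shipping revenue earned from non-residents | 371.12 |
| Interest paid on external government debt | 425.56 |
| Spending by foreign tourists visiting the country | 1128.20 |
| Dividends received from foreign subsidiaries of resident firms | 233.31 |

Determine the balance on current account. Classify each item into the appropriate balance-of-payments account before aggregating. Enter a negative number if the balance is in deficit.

Goods: 1107.62 - 447.00 + 681.74 - 3035.48 - 953.40 = -2646.52
Services: -356.11 + 577.40 + 1128.20 + 371.12 = 1720.61
Primary income: 233.31 + 557.94 - 425.56 = 365.69
Secondary income: -213.09 - 131.53 = -344.62
Current account = (-2646.52) + 1720.61 + 365.69 + (-344.62) = -904.84
(Excluded from the current account — financial account: foreign purchases of domestic corporate bonds 1073.45, inward foreign direct investment in the manufacturing sector 1208.53; capital account: sale of embassy land to a foreign government 46.54, acquisition of foreign patents and trademarks (non-produced assets) 154.49.)

-904.84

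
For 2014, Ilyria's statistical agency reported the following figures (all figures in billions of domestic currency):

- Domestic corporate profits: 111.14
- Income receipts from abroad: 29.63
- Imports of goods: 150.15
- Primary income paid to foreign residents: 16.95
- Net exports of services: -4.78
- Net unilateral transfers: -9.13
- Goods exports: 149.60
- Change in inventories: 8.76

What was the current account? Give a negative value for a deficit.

Goods balance = 149.60 - 150.15 = -0.55
Services balance = -4.78
Trade balance (goods + services) = -0.55 + (-4.78) = -5.33
Net primary income = 29.63 - 16.95 = 12.68
Net secondary income = -9.13
Current account = -5.33 + 12.68 + (-9.13) = -1.78

-1.78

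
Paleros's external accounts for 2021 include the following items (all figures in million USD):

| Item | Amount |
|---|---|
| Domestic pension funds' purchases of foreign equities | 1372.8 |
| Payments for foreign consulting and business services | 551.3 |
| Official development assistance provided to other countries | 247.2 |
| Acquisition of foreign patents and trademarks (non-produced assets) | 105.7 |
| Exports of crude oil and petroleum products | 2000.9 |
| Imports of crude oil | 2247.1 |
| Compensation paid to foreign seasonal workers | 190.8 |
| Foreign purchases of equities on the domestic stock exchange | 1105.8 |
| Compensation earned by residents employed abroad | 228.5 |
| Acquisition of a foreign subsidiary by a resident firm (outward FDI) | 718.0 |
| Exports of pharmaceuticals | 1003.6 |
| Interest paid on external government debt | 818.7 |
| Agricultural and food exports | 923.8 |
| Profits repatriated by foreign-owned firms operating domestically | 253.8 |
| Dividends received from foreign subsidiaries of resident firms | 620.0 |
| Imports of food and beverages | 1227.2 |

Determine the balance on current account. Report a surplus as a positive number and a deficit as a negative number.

-759.3

Goods: 1003.6 + 923.8 - 2247.1 + 2000.9 - 1227.2 = 454.0
Services: -551.3
Primary income: -190.8 + 620.0 + 228.5 - 818.7 - 253.8 = -414.8
Secondary income: -247.2
Current account = 454.0 + (-551.3) + (-414.8) + (-247.2) = -759.3
(Excluded from the current account — financial account: domestic pension funds' purchases of foreign equities 1372.8, foreign purchases of equities on the domestic stock exchange 1105.8, acquisition of a foreign subsidiary by a resident firm (outward FDI) 718.0; capital account: acquisition of foreign patents and trademarks (non-produced assets) 105.7.)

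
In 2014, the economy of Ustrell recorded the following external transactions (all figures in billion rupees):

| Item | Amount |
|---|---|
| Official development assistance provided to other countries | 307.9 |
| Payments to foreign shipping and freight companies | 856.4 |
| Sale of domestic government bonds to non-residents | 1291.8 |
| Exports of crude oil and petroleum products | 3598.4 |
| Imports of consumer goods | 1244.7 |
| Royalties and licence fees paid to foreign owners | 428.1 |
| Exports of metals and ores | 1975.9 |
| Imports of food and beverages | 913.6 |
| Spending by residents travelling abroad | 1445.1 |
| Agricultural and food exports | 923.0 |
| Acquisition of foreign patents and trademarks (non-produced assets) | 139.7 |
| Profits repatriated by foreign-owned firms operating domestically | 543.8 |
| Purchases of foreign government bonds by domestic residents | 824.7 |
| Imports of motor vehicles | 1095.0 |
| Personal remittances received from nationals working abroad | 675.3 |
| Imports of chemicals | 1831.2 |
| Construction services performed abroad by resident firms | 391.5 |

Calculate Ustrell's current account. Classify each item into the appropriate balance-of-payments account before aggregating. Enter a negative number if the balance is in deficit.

Goods: -1244.7 + 923.0 - 1095.0 + 1975.9 - 913.6 + 3598.4 - 1831.2 = 1412.8
Services: -856.4 + 391.5 - 1445.1 - 428.1 = -2338.1
Primary income: -543.8
Secondary income: 675.3 - 307.9 = 367.4
Current account = 1412.8 + (-2338.1) + (-543.8) + 367.4 = -1101.7
(Excluded from the current account — financial account: sale of domestic government bonds to non-residents 1291.8, purchases of foreign government bonds by domestic residents 824.7; capital account: acquisition of foreign patents and trademarks (non-produced assets) 139.7.)

-1101.7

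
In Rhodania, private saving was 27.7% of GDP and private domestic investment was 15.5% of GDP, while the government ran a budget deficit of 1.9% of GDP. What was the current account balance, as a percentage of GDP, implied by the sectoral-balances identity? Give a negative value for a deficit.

10.3

By the sectoral-balances identity, CA = (S_private - I) + (T - G).
Private balance = 27.7 - 15.5 = 12.2
Government balance (T - G) = -1.9
CA = 12.2 + (-1.9) = 10.3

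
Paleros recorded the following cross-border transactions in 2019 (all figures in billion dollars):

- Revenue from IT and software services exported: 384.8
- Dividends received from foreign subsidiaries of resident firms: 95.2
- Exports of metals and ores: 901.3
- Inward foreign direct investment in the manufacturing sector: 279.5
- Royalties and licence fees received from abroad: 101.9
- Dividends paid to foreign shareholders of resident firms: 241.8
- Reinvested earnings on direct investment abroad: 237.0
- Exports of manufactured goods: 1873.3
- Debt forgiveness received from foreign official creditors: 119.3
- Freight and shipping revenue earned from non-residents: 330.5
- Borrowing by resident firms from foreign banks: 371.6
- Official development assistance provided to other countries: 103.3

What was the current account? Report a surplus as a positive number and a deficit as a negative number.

3578.9

Goods: 1873.3 + 901.3 = 2774.6
Services: 384.8 + 101.9 + 330.5 = 817.2
Primary income: 237.0 + 95.2 - 241.8 = 90.4
Secondary income: -103.3
Current account = 2774.6 + 817.2 + 90.4 + (-103.3) = 3578.9
(Excluded from the current account — financial account: inward foreign direct investment in the manufacturing sector 279.5, borrowing by resident firms from foreign banks 371.6; capital account: debt forgiveness received from foreign official creditors 119.3.)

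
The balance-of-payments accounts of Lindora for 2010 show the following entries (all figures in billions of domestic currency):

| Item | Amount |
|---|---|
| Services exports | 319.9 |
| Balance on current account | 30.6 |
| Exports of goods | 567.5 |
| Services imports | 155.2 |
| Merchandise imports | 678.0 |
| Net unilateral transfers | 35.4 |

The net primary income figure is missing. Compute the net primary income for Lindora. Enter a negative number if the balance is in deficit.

-59.0

Current account = goods balance + services balance + net primary income + net secondary income
Sum of the known components = 89.6
Net primary income = CA - (known components) = 30.6 - 89.6 = -59.0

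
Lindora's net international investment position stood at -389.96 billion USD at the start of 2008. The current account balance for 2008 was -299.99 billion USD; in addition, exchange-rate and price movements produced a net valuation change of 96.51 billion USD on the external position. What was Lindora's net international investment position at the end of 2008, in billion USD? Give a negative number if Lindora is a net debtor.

-593.44

Change in NIIP = current account + net valuation change = -299.99 + 96.51 = -203.48
End-of-year NIIP = -389.96 + (-203.48) = -593.44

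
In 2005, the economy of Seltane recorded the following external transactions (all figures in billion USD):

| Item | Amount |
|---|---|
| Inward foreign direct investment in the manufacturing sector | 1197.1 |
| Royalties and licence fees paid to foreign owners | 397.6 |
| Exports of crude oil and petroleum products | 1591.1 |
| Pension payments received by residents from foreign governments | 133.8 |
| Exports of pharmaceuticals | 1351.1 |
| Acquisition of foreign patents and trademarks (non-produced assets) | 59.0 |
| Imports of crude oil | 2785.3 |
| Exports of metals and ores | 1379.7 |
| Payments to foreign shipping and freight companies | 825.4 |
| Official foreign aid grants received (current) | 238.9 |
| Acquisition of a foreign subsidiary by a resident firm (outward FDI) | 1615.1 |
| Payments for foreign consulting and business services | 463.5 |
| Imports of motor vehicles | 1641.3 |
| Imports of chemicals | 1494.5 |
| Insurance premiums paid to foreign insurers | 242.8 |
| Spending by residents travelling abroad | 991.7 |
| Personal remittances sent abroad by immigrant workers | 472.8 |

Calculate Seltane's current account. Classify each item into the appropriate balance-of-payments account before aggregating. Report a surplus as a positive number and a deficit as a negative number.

-4620.3

Goods: -1641.3 + 1351.1 + 1379.7 - 2785.3 - 1494.5 + 1591.1 = -1599.2
Services: -397.6 - 463.5 - 242.8 - 825.4 - 991.7 = -2921.0
Secondary income: 133.8 + 238.9 - 472.8 = -100.1
Current account = (-1599.2) + (-2921.0) + (-100.1) = -4620.3
(Excluded from the current account — financial account: inward foreign direct investment in the manufacturing sector 1197.1, acquisition of a foreign subsidiary by a resident firm (outward FDI) 1615.1; capital account: acquisition of foreign patents and trademarks (non-produced assets) 59.0.)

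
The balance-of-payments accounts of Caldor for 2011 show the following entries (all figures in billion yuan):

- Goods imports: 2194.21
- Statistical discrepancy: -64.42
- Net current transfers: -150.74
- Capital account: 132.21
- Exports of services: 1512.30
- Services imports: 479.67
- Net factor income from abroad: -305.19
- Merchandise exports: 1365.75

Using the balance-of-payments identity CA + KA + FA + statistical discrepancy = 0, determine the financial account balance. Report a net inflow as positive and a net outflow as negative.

183.97

Goods balance = 1365.75 - 2194.21 = -828.46
Services balance = 1512.30 - 479.67 = 1032.63
Trade balance (goods + services) = -828.46 + 1032.63 = 204.17
Net primary income = -305.19
Net secondary income = -150.74
Current account = 204.17 + (-305.19) + (-150.74) = -251.76
Financial account = -(-251.76 + 132.21 + (-64.42)) = 183.97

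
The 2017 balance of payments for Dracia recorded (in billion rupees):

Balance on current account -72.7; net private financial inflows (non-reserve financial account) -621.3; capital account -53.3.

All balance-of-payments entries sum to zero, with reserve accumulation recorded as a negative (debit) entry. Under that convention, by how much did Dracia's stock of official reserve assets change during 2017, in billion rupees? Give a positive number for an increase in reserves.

-747.3

Official reserve transactions balance = -((-72.7) + (-53.3) + (-621.3)) = 747.3
An accumulation of reserves is recorded as a debit (negative entry), so the change in the stock of reserves is the negative of that balance.
Change in official reserves = -(747.3) = -747.3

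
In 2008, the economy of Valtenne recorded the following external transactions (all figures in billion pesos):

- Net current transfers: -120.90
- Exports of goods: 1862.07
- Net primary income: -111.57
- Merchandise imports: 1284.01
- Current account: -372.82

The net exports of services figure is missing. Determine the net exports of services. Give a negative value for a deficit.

Current account = goods balance + services balance + net primary income + net secondary income
Sum of the known components = 345.59
Net exports of services = CA - (known components) = -372.82 - 345.59 = -718.41

-718.41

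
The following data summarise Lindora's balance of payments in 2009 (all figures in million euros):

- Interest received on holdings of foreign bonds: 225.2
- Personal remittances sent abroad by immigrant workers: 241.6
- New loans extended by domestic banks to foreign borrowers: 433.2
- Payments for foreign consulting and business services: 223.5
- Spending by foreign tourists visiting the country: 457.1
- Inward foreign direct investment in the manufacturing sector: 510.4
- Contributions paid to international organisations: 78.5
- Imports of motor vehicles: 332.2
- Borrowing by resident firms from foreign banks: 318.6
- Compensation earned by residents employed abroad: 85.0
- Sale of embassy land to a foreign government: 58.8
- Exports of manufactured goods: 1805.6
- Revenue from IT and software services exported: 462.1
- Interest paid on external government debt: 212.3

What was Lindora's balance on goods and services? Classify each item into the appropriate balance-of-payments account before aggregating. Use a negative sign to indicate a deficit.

Goods: 1805.6 - 332.2 = 1473.4
Services: -223.5 + 462.1 + 457.1 = 695.7
Trade balance = 1473.4 + 695.7 = 2169.1
(Excluded from the trade balance — primary income: interest received on holdings of foreign bonds 225.2, compensation earned by residents employed abroad 85.0, interest paid on external government debt 212.3; secondary income: personal remittances sent abroad by immigrant workers 241.6, contributions paid to international organisations 78.5; financial account: new loans extended by domestic banks to foreign borrowers 433.2, inward foreign direct investment in the manufacturing sector 510.4, borrowing by resident firms from foreign banks 318.6; capital account: sale of embassy land to a foreign government 58.8.)

2169.1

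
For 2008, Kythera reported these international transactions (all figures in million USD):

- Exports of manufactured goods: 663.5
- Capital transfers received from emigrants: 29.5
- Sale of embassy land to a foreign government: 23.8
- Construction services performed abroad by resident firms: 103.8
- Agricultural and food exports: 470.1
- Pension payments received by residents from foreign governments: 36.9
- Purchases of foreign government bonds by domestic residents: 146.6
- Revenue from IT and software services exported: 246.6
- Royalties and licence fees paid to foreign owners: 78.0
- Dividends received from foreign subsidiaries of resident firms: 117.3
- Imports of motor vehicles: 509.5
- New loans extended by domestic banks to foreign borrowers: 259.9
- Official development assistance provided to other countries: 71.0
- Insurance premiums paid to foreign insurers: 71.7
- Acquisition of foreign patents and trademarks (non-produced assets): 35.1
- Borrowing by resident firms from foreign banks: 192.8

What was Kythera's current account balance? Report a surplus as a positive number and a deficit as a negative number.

Goods: 470.1 + 663.5 - 509.5 = 624.1
Services: 103.8 + 246.6 - 78.0 - 71.7 = 200.7
Primary income: 117.3
Secondary income: 36.9 - 71.0 = -34.1
Current account = 624.1 + 200.7 + 117.3 + (-34.1) = 908.0
(Excluded from the current account — capital account: capital transfers received from emigrants 29.5, sale of embassy land to a foreign government 23.8, acquisition of foreign patents and trademarks (non-produced assets) 35.1; financial account: purchases of foreign government bonds by domestic residents 146.6, new loans extended by domestic banks to foreign borrowers 259.9, borrowing by resident firms from foreign banks 192.8.)

908.0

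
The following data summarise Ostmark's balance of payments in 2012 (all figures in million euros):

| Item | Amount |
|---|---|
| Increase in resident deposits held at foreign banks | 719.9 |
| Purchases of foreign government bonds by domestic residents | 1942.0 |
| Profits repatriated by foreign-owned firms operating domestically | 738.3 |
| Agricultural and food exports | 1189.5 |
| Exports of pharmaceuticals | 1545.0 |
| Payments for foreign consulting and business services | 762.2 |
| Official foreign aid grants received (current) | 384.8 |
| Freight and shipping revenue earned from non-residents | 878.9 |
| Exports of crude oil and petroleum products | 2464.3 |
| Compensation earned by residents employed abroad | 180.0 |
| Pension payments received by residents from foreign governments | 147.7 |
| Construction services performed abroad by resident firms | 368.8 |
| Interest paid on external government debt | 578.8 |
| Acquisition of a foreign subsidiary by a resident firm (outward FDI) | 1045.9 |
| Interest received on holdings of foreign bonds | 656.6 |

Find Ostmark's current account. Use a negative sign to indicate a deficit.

Goods: 1545.0 + 1189.5 + 2464.3 = 5198.8
Services: 368.8 - 762.2 + 878.9 = 485.5
Primary income: -578.8 + 180.0 + 656.6 - 738.3 = -480.5
Secondary income: 384.8 + 147.7 = 532.5
Current account = 5198.8 + 485.5 + (-480.5) + 532.5 = 5736.3
(Excluded from the current account — financial account: increase in resident deposits held at foreign banks 719.9, purchases of foreign government bonds by domestic residents 1942.0, acquisition of a foreign subsidiary by a resident firm (outward FDI) 1045.9.)

5736.3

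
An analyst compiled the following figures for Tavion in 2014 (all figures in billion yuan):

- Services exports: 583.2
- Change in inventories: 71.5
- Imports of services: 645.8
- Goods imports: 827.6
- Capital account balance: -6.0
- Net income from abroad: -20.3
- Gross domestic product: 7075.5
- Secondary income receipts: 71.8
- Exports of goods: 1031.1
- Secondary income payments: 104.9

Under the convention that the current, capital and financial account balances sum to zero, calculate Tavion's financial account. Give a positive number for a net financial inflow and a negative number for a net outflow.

Goods balance = 1031.1 - 827.6 = 203.5
Services balance = 583.2 - 645.8 = -62.6
Trade balance (goods + services) = 203.5 + (-62.6) = 140.9
Net primary income = -20.3
Net secondary income = 71.8 - 104.9 = -33.1
Current account = 140.9 + (-20.3) + (-33.1) = 87.5
Financial account = -(87.5 + (-6.0)) = -81.5

-81.5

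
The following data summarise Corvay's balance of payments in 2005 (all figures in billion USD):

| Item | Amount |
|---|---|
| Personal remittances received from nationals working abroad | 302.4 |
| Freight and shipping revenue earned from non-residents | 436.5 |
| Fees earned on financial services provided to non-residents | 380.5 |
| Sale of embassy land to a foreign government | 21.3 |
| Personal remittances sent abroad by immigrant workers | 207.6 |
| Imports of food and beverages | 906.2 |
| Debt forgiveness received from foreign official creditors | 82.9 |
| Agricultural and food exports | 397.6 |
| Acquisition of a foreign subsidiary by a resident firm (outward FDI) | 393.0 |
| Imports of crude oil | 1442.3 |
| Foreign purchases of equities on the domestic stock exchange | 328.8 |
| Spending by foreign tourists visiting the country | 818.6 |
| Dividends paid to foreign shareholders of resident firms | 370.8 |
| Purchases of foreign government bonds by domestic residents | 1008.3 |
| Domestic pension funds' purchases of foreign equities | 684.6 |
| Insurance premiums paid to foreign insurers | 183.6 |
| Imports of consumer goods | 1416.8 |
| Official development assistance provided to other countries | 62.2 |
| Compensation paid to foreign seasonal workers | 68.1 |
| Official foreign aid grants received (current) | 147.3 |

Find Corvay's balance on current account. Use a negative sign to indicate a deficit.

Goods: -906.2 + 397.6 - 1416.8 - 1442.3 = -3367.7
Services: 436.5 + 380.5 + 818.6 - 183.6 = 1452.0
Primary income: -68.1 - 370.8 = -438.9
Secondary income: 302.4 - 207.6 - 62.2 + 147.3 = 179.9
Current account = (-3367.7) + 1452.0 + (-438.9) + 179.9 = -2174.7
(Excluded from the current account — capital account: sale of embassy land to a foreign government 21.3, debt forgiveness received from foreign official creditors 82.9; financial account: acquisition of a foreign subsidiary by a resident firm (outward FDI) 393.0, foreign purchases of equities on the domestic stock exchange 328.8, purchases of foreign government bonds by domestic residents 1008.3, domestic pension funds' purchases of foreign equities 684.6.)

-2174.7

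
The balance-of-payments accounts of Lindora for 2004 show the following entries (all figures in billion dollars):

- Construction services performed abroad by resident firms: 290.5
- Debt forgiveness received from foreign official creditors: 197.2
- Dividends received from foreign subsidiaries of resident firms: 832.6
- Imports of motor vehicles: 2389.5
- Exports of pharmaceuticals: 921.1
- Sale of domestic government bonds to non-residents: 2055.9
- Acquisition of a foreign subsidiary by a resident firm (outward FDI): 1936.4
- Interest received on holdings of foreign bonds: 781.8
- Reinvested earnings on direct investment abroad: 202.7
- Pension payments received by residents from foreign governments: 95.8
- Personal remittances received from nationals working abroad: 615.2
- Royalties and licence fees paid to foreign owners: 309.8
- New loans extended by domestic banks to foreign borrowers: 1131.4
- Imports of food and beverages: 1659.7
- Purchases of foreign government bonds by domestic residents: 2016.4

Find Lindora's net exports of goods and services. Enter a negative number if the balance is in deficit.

Goods: 921.1 - 1659.7 - 2389.5 = -3128.1
Services: -309.8 + 290.5 = -19.3
Trade balance = -3128.1 + (-19.3) = -3147.4
(Excluded from the trade balance — capital account: debt forgiveness received from foreign official creditors 197.2; primary income: dividends received from foreign subsidiaries of resident firms 832.6, interest received on holdings of foreign bonds 781.8, reinvested earnings on direct investment abroad 202.7; financial account: sale of domestic government bonds to non-residents 2055.9, acquisition of a foreign subsidiary by a resident firm (outward FDI) 1936.4, new loans extended by domestic banks to foreign borrowers 1131.4, purchases of foreign government bonds by domestic residents 2016.4; secondary income: pension payments received by residents from foreign governments 95.8, personal remittances received from nationals working abroad 615.2.)

-3147.4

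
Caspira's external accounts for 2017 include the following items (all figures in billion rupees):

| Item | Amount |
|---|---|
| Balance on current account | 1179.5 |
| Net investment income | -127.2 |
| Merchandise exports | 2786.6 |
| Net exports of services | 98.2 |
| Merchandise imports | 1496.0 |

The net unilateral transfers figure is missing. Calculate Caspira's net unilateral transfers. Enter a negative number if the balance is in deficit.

Current account = goods balance + services balance + net primary income + net secondary income
Sum of the known components = 1261.6
Net unilateral transfers = CA - (known components) = 1179.5 - 1261.6 = -82.1

-82.1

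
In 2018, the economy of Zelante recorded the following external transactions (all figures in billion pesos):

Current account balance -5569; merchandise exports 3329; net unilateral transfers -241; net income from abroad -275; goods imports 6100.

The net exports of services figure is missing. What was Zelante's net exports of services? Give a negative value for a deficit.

Current account = goods balance + services balance + net primary income + net secondary income
Sum of the known components = -3287
Net exports of services = CA - (known components) = -5569 - (-3287) = -2282

-2282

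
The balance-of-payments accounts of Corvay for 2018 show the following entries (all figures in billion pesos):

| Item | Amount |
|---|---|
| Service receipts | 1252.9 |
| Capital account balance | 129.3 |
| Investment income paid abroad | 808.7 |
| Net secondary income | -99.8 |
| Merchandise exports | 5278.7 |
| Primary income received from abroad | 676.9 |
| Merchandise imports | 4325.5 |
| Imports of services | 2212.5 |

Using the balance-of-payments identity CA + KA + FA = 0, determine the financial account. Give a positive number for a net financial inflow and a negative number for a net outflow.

108.7

Goods balance = 5278.7 - 4325.5 = 953.2
Services balance = 1252.9 - 2212.5 = -959.6
Trade balance (goods + services) = 953.2 + (-959.6) = -6.4
Net primary income = 676.9 - 808.7 = -131.8
Net secondary income = -99.8
Current account = -6.4 + (-131.8) + (-99.8) = -238.0
Financial account = -(-238.0 + 129.3) = 108.7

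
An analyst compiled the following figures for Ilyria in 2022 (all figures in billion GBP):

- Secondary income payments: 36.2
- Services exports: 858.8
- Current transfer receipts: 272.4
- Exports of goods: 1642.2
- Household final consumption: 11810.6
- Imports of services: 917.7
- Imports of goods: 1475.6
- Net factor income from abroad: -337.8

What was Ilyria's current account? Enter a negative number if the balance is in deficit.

Goods balance = 1642.2 - 1475.6 = 166.6
Services balance = 858.8 - 917.7 = -58.9
Trade balance (goods + services) = 166.6 + (-58.9) = 107.7
Net primary income = -337.8
Net secondary income = 272.4 - 36.2 = 236.2
Current account = 107.7 + (-337.8) + 236.2 = 6.1

6.1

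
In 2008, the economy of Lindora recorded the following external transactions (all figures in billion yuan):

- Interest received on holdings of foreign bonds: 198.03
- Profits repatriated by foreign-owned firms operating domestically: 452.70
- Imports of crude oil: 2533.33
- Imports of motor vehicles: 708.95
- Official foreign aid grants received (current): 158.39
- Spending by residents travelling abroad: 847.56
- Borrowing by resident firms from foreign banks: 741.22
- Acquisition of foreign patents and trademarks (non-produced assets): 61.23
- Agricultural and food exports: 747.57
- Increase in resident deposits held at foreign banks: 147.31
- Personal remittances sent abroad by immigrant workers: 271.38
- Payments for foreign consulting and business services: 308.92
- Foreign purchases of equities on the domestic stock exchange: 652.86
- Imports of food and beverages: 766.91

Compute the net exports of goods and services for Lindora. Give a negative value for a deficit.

-4418.10

Goods: -2533.33 + 747.57 - 708.95 - 766.91 = -3261.62
Services: -308.92 - 847.56 = -1156.48
Trade balance = -3261.62 + (-1156.48) = -4418.10
(Excluded from the trade balance — primary income: interest received on holdings of foreign bonds 198.03, profits repatriated by foreign-owned firms operating domestically 452.70; secondary income: official foreign aid grants received (current) 158.39, personal remittances sent abroad by immigrant workers 271.38; financial account: borrowing by resident firms from foreign banks 741.22, increase in resident deposits held at foreign banks 147.31, foreign purchases of equities on the domestic stock exchange 652.86; capital account: acquisition of foreign patents and trademarks (non-produced assets) 61.23.)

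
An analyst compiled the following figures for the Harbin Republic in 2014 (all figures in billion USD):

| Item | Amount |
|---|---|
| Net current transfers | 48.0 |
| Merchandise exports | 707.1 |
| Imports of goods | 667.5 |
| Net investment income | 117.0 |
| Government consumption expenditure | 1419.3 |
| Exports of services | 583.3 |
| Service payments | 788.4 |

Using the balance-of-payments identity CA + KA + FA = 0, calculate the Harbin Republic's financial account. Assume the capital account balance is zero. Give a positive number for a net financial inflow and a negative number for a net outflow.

Goods balance = 707.1 - 667.5 = 39.6
Services balance = 583.3 - 788.4 = -205.1
Trade balance (goods + services) = 39.6 + (-205.1) = -165.5
Net primary income = 117.0
Net secondary income = 48.0
Current account = -165.5 + 117.0 + 48.0 = -0.5
Financial account = -(-0.5) = 0.5

0.5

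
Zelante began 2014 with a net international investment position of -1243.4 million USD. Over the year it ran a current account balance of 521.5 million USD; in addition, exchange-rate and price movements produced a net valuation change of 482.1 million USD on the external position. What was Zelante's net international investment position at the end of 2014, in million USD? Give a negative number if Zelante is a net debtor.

-239.8

Change in NIIP = current account + net valuation change = 521.5 + 482.1 = 1003.6
End-of-year NIIP = -1243.4 + 1003.6 = -239.8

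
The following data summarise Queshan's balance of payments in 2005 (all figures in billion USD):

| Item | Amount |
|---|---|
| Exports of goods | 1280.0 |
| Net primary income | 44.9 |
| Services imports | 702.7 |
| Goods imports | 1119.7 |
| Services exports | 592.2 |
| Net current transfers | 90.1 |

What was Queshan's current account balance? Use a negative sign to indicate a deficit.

Goods balance = 1280.0 - 1119.7 = 160.3
Services balance = 592.2 - 702.7 = -110.5
Trade balance (goods + services) = 160.3 + (-110.5) = 49.8
Net primary income = 44.9
Net secondary income = 90.1
Current account = 49.8 + 44.9 + 90.1 = 184.8

184.8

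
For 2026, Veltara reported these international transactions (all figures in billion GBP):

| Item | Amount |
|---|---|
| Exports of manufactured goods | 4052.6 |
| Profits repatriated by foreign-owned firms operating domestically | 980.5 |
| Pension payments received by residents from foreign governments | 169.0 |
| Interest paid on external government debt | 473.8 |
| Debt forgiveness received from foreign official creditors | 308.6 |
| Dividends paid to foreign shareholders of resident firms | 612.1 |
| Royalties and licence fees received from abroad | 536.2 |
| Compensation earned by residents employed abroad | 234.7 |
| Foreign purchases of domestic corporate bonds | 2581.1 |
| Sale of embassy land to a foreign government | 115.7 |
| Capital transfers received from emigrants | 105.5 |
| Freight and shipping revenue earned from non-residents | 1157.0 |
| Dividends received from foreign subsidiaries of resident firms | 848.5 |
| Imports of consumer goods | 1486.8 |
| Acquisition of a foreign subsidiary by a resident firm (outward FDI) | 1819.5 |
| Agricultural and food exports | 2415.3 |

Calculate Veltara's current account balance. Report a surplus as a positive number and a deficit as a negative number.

Goods: 4052.6 - 1486.8 + 2415.3 = 4981.1
Services: 1157.0 + 536.2 = 1693.2
Primary income: -980.5 + 848.5 - 473.8 - 612.1 + 234.7 = -983.2
Secondary income: 169.0
Current account = 4981.1 + 1693.2 + (-983.2) + 169.0 = 5860.1
(Excluded from the current account — capital account: debt forgiveness received from foreign official creditors 308.6, sale of embassy land to a foreign government 115.7, capital transfers received from emigrants 105.5; financial account: foreign purchases of domestic corporate bonds 2581.1, acquisition of a foreign subsidiary by a resident firm (outward FDI) 1819.5.)

5860.1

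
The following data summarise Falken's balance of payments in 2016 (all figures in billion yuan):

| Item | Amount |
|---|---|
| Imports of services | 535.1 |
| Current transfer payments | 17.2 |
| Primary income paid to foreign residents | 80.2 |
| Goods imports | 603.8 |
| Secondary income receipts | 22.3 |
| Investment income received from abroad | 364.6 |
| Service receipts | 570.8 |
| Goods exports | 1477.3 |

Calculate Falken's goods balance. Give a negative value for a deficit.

873.5

Goods balance = 1477.3 - 603.8 = 873.5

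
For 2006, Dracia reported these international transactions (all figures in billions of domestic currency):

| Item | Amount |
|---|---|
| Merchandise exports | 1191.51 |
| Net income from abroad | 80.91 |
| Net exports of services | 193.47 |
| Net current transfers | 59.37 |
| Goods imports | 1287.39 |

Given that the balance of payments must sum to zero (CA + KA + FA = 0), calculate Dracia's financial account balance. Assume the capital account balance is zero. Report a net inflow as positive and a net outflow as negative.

Goods balance = 1191.51 - 1287.39 = -95.88
Services balance = 193.47
Trade balance (goods + services) = -95.88 + 193.47 = 97.59
Net primary income = 80.91
Net secondary income = 59.37
Current account = 97.59 + 80.91 + 59.37 = 237.87
Financial account = -(237.87) = -237.87

-237.87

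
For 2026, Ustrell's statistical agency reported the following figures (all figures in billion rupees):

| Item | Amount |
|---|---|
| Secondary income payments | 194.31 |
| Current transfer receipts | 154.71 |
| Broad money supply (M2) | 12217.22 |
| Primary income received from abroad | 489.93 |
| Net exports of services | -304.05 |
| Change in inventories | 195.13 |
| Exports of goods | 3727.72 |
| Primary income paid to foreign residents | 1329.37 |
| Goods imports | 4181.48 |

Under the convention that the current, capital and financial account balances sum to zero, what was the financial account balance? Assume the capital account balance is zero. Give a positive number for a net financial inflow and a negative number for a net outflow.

1636.85

Goods balance = 3727.72 - 4181.48 = -453.76
Services balance = -304.05
Trade balance (goods + services) = -453.76 + (-304.05) = -757.81
Net primary income = 489.93 - 1329.37 = -839.44
Net secondary income = 154.71 - 194.31 = -39.60
Current account = -757.81 + (-839.44) + (-39.60) = -1636.85
Financial account = -(-1636.85) = 1636.85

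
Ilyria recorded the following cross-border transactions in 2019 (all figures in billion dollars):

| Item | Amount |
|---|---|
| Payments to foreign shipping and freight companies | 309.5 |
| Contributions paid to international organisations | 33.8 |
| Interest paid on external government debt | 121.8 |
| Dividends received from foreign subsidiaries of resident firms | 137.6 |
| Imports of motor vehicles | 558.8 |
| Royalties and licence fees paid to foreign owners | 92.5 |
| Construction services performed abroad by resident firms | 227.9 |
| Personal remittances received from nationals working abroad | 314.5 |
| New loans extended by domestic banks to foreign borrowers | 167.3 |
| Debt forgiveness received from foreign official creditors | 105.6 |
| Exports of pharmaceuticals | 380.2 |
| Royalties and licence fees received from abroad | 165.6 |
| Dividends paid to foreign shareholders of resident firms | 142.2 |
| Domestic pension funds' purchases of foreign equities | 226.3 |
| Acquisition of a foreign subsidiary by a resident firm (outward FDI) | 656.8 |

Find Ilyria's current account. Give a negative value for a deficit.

Goods: 380.2 - 558.8 = -178.6
Services: -309.5 + 165.6 + 227.9 - 92.5 = -8.5
Primary income: 137.6 - 121.8 - 142.2 = -126.4
Secondary income: -33.8 + 314.5 = 280.7
Current account = (-178.6) + (-8.5) + (-126.4) + 280.7 = -32.8
(Excluded from the current account — financial account: new loans extended by domestic banks to foreign borrowers 167.3, domestic pension funds' purchases of foreign equities 226.3, acquisition of a foreign subsidiary by a resident firm (outward FDI) 656.8; capital account: debt forgiveness received from foreign official creditors 105.6.)

-32.8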